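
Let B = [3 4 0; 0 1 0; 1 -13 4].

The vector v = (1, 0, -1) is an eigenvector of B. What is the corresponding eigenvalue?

3

Compute Bv: B·(1, 0, -1) = (3, 0, -3).
Since Bv = λv, compare component 1: 3 = λ·1, so λ = 3.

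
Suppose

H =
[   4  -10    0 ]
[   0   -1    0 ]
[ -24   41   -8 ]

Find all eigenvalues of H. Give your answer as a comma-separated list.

Compute the characteristic polynomial p(λ) = det(λI - H).
Expanding the 3×3 determinant: p(λ) = λ^3 + 5λ^2 - 28λ - 32.
Rational-root test: λ = -1 gives p(-1) = 0.
Dividing by (λ + 1) leaves λ^2 + 4λ - 32.
The quadratic factors as (λ + 8)·(λ - 4).
Eigenvalues: -8, -1, 4.

-8, -1, 4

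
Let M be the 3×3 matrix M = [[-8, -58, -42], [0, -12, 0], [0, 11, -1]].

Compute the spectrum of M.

-12, -8, -1

The characteristic polynomial is p(μ) = det(μI - M).
Expanding the 3×3 determinant: p(μ) = μ^3 + 21μ^2 + 116μ + 96.
Rational-root test: μ = -1 gives p(-1) = 0.
Dividing by (μ + 1) leaves μ^2 + 20μ + 96.
The quadratic factors as (μ + 12)·(μ + 8).
Eigenvalues: -12, -8, -1.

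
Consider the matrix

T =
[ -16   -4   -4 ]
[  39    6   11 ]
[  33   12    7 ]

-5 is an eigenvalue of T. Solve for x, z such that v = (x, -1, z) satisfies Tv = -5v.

0, 1

We need (T + 5I)v = 0.
T + 5I = [[-11, -4, -4], [39, 11, 11], [33, 12, 12]].
Row 1: (-11)·x + (-4)·-1 + (-4)·z = 0
Row 2: (39)·x + (11)·-1 + (11)·z = 0
Row 3: (33)·x + (12)·-1 + (12)·z = 0
Solving gives x = 0, z = 1.
Check: T·(0, -1, 1) = (0, 5, -5) = -5·(0, -1, 1).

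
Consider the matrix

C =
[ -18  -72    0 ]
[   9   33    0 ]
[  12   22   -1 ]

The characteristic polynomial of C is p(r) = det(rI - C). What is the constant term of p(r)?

54

p(r) = r^3 - 14r^2 + 39r + 54.
The constant term is 54.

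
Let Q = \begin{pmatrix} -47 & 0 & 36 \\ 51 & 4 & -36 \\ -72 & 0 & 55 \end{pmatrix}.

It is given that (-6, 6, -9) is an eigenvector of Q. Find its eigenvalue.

Compute Qv: Q·(-6, 6, -9) = (-42, 42, -63).
Since Qv = λv, compare component 1: -42 = λ·-6, so λ = 7.

7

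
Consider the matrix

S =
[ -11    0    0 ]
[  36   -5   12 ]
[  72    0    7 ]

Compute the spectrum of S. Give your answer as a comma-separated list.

The characteristic polynomial is p(λ) = det(λI - S).
Expanding the 3×3 determinant: p(λ) = λ^3 + 9λ^2 - 57λ - 385.
Rational-root test: λ = 7 gives p(7) = 0.
Factor out (λ - 7): p(λ) = (λ - 7)·(λ^2 + 16λ + 55).
The quadratic factors as (λ + 11)·(λ + 5).
Eigenvalues: -11, -5, 7.

-11, -5, 7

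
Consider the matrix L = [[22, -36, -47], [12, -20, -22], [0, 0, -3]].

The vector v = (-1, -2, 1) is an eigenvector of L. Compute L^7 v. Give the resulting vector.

First find the eigenvalue: Lv = (3, 6, -3) = -3·(-1, -2, 1), so λ = -3.
Then L^7 v = λ^7·v = (-3)^7·(-1, -2, 1) = -2187·(-1, -2, 1) = (2187, 4374, -2187).

(2187, 4374, -2187)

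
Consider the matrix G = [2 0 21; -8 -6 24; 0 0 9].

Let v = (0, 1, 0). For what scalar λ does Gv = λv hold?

Compute Gv: G·(0, 1, 0) = (0, -6, 0).
Since Gv = λv, compare component 2: -6 = λ·1, so λ = -6.

-6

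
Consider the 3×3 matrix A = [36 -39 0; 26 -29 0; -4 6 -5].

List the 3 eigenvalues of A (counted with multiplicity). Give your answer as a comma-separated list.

-5, -3, 10

Compute the characteristic polynomial p(lambda) = det(lambda·I - A).
Cofactor expansion gives p(lambda) = lambda^3 - 2·lambda^2 - 65·lambda - 150.
Rational-root test: lambda = -5 gives p(-5) = 0.
Dividing by (lambda + 5) leaves lambda^2 - 7·lambda - 30.
The quadratic factors as (lambda + 3)·(lambda - 10).
Eigenvalues: -5, -3, 10.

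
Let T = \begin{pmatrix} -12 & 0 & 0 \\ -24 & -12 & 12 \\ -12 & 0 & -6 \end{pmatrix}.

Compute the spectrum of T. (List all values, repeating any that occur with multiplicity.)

The characteristic polynomial is p(lambda) = det(lambda·I - T).
Expanding along the first row, p(lambda) = lambda^3 + 30·lambda^2 + 288·lambda + 864.
Since p(-12) = 0, lambda = -12 is a root.
Dividing by (lambda + 12) leaves lambda^2 + 18·lambda + 72.
The quadratic factors as (lambda + 12)·(lambda + 6).
Eigenvalues: -12, -12, -6.

-12, -12, -6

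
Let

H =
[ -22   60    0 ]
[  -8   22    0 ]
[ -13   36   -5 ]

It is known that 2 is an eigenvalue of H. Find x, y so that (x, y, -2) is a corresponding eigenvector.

We need (H - 2I)v = 0.
H - 2I = [[-24, 60, 0], [-8, 20, 0], [-13, 36, -7]].
Row 1: (-24)·x + (60)·y + (0)·-2 = 0
Row 2: (-8)·x + (20)·y + (0)·-2 = 0
Row 3: (-13)·x + (36)·y + (-7)·-2 = 0
Solving gives x = -10, y = -4.
Check: H·(-10, -4, -2) = (-20, -8, -4) = 2·(-10, -4, -2).

-10, -4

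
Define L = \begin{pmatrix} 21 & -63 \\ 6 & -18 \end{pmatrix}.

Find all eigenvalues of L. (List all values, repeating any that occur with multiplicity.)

0, 3

det(L - rI) = (21 - r)(-18 - r) - (-63)·(6) = r^2 - 3r.
This factors as r·(r - 3) = 0.
Eigenvalues: 0, 3.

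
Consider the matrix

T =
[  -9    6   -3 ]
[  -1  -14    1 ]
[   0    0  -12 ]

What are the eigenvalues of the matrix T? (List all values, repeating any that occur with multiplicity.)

-12, -12, -11

The characteristic polynomial is p(lambda) = det(lambda·I - T).
Cofactor expansion gives p(lambda) = lambda^3 + 35·lambda^2 + 408·lambda + 1584.
Rational-root test: lambda = -11 gives p(-11) = 0.
Factor out (lambda + 11): p(lambda) = (lambda + 11)·(lambda^2 + 24·lambda + 144).
The quadratic factor is (lambda + 12)^2.
Eigenvalues: -12, -12, -11.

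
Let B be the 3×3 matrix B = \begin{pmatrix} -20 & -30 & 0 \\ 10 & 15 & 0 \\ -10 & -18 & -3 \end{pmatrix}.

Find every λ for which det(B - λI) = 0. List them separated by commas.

-5, -3, 0

Set up det(λI - B) = 0.
Expanding the 3×3 determinant: p(λ) = λ^3 + 8λ^2 + 15λ.
Since p(0) = 0, λ = 0 is a root.
Dividing by λ leaves λ^2 + 8λ + 15.
The quadratic factors as (λ + 5)·(λ + 3).
Eigenvalues: -5, -3, 0.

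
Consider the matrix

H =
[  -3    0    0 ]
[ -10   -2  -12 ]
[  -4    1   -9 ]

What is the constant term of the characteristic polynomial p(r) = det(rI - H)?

90

p(0) = det(0·I − H) = det(−H) = (−1)^3·det(H).
det(H) = -90, so p(0) = 90.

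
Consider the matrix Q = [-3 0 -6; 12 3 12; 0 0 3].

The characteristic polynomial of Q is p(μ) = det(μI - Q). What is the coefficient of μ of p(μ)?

p(μ) = μ^3 - 3μ^2 - 9μ + 27.
The coefficient of μ is -9.

-9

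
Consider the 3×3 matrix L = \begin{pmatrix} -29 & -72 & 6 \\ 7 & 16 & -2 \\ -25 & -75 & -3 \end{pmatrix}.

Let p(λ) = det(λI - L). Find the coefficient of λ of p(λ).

p(λ) = λ^3 + 16λ^2 + 79λ + 120.
The coefficient of λ is 79.

79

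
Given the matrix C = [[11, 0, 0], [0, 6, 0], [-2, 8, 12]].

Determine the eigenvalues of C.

6, 11, 12

C is lower triangular, so its eigenvalues are the diagonal entries.
Diagonal: 11, 6, 12.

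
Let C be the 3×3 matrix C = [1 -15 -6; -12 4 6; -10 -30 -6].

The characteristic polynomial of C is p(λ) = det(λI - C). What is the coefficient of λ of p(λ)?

p(λ) = λ^3 + λ^2 - 86λ + 264.
The coefficient of λ is -86.

-86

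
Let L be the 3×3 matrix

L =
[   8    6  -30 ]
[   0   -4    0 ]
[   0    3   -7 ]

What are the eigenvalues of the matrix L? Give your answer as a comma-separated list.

The characteristic polynomial is p(μ) = det(μI - L).
Expanding the 3×3 determinant: p(μ) = μ^3 + 3μ^2 - 60μ - 224.
Try μ = 8: p(8) = 0, so 8 is a root.
Dividing by (μ - 8) leaves μ^2 + 11μ + 28.
The quadratic factors as (μ + 7)·(μ + 4).
Eigenvalues: -7, -4, 8.

-7, -4, 8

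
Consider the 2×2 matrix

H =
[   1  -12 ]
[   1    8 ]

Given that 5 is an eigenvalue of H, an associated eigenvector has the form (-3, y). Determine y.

1

We need (H - 5I)v = 0.
H - 5I = [[-4, -12], [1, 3]].
Row 1: (-4)·-3 + (-12)·y = 0
Row 2: (1)·-3 + (3)·y = 0
Solving gives y = 1.
Check: H·(-3, 1) = (-15, 5) = 5·(-3, 1).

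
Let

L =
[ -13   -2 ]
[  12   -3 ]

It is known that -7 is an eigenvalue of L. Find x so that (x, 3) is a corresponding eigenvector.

-1

We need (L + 7I)v = 0.
L + 7I = [[-6, -2], [12, 4]].
Row 1: (-6)·x + (-2)·3 = 0
Row 2: (12)·x + (4)·3 = 0
Solving gives x = -1.
Check: L·(-1, 3) = (7, -21) = -7·(-1, 3).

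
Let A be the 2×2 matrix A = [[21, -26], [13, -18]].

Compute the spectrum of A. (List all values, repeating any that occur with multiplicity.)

-5, 8

det(A - μI) = (21 - μ)(-18 - μ) - (-26)·(13) = μ^2 - 3μ - 40.
This factors as (μ + 5)·(μ - 8) = 0.
Eigenvalues: -5, 8.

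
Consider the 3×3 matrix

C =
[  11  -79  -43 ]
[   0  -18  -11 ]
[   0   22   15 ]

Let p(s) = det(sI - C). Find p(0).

p(0) = det(0·I − C) = det(−C) = (−1)^3·det(C).
det(C) = -308, so p(0) = 308.

308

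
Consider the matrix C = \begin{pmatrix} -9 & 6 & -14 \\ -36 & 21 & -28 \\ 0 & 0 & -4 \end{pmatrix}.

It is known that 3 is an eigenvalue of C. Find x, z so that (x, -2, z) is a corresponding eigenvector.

-1, 0

We need (C - 3I)v = 0.
C - 3I = [[-12, 6, -14], [-36, 18, -28], [0, 0, -7]].
Row 1: (-12)·x + (6)·-2 + (-14)·z = 0
Row 2: (-36)·x + (18)·-2 + (-28)·z = 0
Row 3: (0)·x + (0)·-2 + (-7)·z = 0
Solving gives x = -1, z = 0.
Check: C·(-1, -2, 0) = (-3, -6, 0) = 3·(-1, -2, 0).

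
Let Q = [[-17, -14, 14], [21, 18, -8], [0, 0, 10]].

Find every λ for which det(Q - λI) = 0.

Set up det(tI - Q) = 0.
Expanding along the first row, p(t) = t^3 - 11t^2 - 2t + 120.
Since p(-3) = 0, t = -3 is a root.
Factor out (t + 3): p(t) = (t + 3)·(t^2 - 14t + 40).
The quadratic factors as (t - 4)·(t - 10).
Eigenvalues: -3, 4, 10.

-3, 4, 10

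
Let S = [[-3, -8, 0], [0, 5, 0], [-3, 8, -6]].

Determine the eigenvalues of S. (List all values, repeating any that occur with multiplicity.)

-6, -3, 5

Set up det(lambda·I - S) = 0.
Expanding along the first row, p(lambda) = lambda^3 + 4·lambda^2 - 27·lambda - 90.
Rational-root test: lambda = -3 gives p(-3) = 0.
Factor out (lambda + 3): p(lambda) = (lambda + 3)·(lambda^2 + lambda - 30).
The quadratic factors as (lambda + 6)·(lambda - 5).
Eigenvalues: -6, -3, 5.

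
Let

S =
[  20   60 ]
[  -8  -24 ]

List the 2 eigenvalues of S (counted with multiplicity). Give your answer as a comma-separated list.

det(S - λI) = (20 - λ)(-24 - λ) - (60)·(-8) = λ^2 + 4λ.
This factors as (λ + 4)·λ = 0.
Eigenvalues: -4, 0.

-4, 0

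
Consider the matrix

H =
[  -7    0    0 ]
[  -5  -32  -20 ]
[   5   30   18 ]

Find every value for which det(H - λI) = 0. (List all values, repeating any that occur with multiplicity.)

-12, -7, -2

Compute the characteristic polynomial p(λ) = det(λI - H).
Expanding along the first row, p(λ) = λ^3 + 21λ^2 + 122λ + 168.
Since p(-2) = 0, λ = -2 is a root.
Factor out (λ + 2): p(λ) = (λ + 2)·(λ^2 + 19λ + 84).
The quadratic factors as (λ + 12)·(λ + 7).
Eigenvalues: -12, -7, -2.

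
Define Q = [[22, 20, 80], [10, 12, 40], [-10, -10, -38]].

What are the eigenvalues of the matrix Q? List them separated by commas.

-8, 2, 2

Set up det(rI - Q) = 0.
Expanding the 3×3 determinant: p(r) = r^3 + 4r^2 - 28r + 32.
Rational-root test: r = -8 gives p(-8) = 0.
Dividing by (r + 8) leaves r^2 - 4r + 4.
The quadratic factor is (r - 2)^2.
Eigenvalues: -8, 2, 2.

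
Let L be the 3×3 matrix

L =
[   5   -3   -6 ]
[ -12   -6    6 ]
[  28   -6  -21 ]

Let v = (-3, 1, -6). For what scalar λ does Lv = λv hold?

-6

Compute Lv: L·(-3, 1, -6) = (18, -6, 36).
Since Lv = λv, compare component 1: 18 = λ·-3, so λ = -6.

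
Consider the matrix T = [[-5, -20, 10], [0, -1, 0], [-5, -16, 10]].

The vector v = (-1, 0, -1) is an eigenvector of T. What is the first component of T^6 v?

-15625

First find the eigenvalue: Tv = (-5, 0, -5) = 5·(-1, 0, -1), so λ = 5.
Then T^6 v = λ^6·v = 5^6·(-1, 0, -1) = 15625·(-1, 0, -1) = (-15625, 0, -15625).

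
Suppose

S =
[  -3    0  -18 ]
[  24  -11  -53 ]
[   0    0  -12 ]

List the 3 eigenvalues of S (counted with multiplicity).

-12, -11, -3

The characteristic polynomial is p(t) = det(tI - S).
Expanding the 3×3 determinant: p(t) = t^3 + 26t^2 + 201t + 396.
Rational-root test: t = -11 gives p(-11) = 0.
Factor out (t + 11): p(t) = (t + 11)·(t^2 + 15t + 36).
The quadratic factors as (t + 12)·(t + 3).
Eigenvalues: -12, -11, -3.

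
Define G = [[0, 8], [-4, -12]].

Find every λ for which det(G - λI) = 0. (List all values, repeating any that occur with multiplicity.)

det(G - rI) = (0 - r)(-12 - r) - (8)·(-4) = r^2 + 12r + 32.
This factors as (r + 8)·(r + 4) = 0.
Eigenvalues: -8, -4.

-8, -4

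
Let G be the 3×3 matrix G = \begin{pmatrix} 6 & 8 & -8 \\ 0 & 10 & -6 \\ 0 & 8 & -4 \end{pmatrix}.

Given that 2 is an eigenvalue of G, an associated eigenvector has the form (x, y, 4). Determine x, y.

We need (G - 2I)v = 0.
G - 2I = [[4, 8, -8], [0, 8, -6], [0, 8, -6]].
Row 1: (4)·x + (8)·y + (-8)·4 = 0
Row 2: (0)·x + (8)·y + (-6)·4 = 0
Row 3: (0)·x + (8)·y + (-6)·4 = 0
Solving gives x = 2, y = 3.
Check: G·(2, 3, 4) = (4, 6, 8) = 2·(2, 3, 4).

2, 3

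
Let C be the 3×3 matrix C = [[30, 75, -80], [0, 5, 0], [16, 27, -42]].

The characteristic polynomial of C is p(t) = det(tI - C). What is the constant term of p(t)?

p(t) = t^3 + 7t^2 - 40t - 100.
The constant term is -100.

-100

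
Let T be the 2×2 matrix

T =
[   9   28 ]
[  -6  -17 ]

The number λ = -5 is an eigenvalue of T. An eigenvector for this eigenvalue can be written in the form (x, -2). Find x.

4

We need (T + 5I)v = 0.
T + 5I = [[14, 28], [-6, -12]].
Row 1: (14)·x + (28)·-2 = 0
Row 2: (-6)·x + (-12)·-2 = 0
Solving gives x = 4.
Check: T·(4, -2) = (-20, 10) = -5·(4, -2).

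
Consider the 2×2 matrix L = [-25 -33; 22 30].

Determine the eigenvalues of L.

det(L - μI) = (-25 - μ)(30 - μ) - (-33)·(22) = μ^2 - 5μ - 24.
This factors as (μ + 3)·(μ - 8) = 0.
Eigenvalues: -3, 8.

-3, 8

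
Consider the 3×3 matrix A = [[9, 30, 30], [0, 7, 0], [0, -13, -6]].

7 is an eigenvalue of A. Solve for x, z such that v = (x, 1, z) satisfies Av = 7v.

We need (A - 7I)v = 0.
A - 7I = [[2, 30, 30], [0, 0, 0], [0, -13, -13]].
Row 1: (2)·x + (30)·1 + (30)·z = 0
Row 2: (0)·x + (0)·1 + (0)·z = 0
Row 3: (0)·x + (-13)·1 + (-13)·z = 0
Solving gives x = 0, z = -1.
Check: A·(0, 1, -1) = (0, 7, -7) = 7·(0, 1, -1).

0, -1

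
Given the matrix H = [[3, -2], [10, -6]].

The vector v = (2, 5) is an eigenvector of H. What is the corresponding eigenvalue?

-2

Compute Hv: H·(2, 5) = (-4, -10).
Since Hv = λv, compare component 1: -4 = λ·2, so λ = -2.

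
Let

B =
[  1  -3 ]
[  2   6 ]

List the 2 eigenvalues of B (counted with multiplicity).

3, 4

det(B - λI) = (1 - λ)(6 - λ) - (-3)·(2) = λ^2 - 7λ + 12.
This factors as (λ - 3)·(λ - 4) = 0.
Eigenvalues: 3, 4.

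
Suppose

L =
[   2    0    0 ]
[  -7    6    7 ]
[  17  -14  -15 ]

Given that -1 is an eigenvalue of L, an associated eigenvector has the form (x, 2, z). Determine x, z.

We need (L + 1I)v = 0.
L + 1I = [[3, 0, 0], [-7, 7, 7], [17, -14, -14]].
Row 1: (3)·x + (0)·2 + (0)·z = 0
Row 2: (-7)·x + (7)·2 + (7)·z = 0
Row 3: (17)·x + (-14)·2 + (-14)·z = 0
Solving gives x = 0, z = -2.
Check: L·(0, 2, -2) = (0, -2, 2) = -1·(0, 2, -2).

0, -2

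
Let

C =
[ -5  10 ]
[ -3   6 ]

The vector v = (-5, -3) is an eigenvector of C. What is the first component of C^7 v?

First find the eigenvalue: Cv = (-5, -3) = 1·(-5, -3), so λ = 1.
Then C^7 v = λ^7·v = 1^7·(-5, -3) = 1·(-5, -3) = (-5, -3).

-5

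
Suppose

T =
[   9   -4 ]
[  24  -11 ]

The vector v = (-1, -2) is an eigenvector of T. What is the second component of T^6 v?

First find the eigenvalue: Tv = (-1, -2) = 1·(-1, -2), so λ = 1.
Then T^6 v = λ^6·v = 1^6·(-1, -2) = 1·(-1, -2) = (-1, -2).

-2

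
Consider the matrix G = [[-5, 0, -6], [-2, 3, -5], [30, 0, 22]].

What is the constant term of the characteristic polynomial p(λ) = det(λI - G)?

p(0) = det(0·I − G) = det(−G) = (−1)^3·det(G).
det(G) = 210, so p(0) = -210.

-210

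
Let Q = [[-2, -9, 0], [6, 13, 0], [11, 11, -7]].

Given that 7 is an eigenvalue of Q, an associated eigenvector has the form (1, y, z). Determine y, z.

-1, 0

We need (Q - 7I)v = 0.
Q - 7I = [[-9, -9, 0], [6, 6, 0], [11, 11, -14]].
Row 1: (-9)·1 + (-9)·y + (0)·z = 0
Row 2: (6)·1 + (6)·y + (0)·z = 0
Row 3: (11)·1 + (11)·y + (-14)·z = 0
Solving gives y = -1, z = 0.
Check: Q·(1, -1, 0) = (7, -7, 0) = 7·(1, -1, 0).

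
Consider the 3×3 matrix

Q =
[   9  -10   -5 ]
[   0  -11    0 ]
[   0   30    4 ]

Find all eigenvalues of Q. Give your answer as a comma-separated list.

Set up det(rI - Q) = 0.
Cofactor expansion gives p(r) = r^3 - 2r^2 - 107r + 396.
Since p(4) = 0, r = 4 is a root.
Dividing by (r - 4) leaves r^2 + 2r - 99.
The quadratic factors as (r + 11)·(r - 9).
Eigenvalues: -11, 4, 9.

-11, 4, 9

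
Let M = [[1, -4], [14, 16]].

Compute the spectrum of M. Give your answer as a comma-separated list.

8, 9

det(M - μI) = (1 - μ)(16 - μ) - (-4)·(14) = μ^2 - 17μ + 72.
This factors as (μ - 8)·(μ - 9) = 0.
Eigenvalues: 8, 9.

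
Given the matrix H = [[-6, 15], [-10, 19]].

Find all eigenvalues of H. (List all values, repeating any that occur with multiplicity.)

det(H - λI) = (-6 - λ)(19 - λ) - (15)·(-10) = λ^2 - 13λ + 36.
This factors as (λ - 4)·(λ - 9) = 0.
Eigenvalues: 4, 9.

4, 9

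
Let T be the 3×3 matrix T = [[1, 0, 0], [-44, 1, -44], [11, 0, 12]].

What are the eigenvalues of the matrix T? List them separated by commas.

1, 1, 12

Compute the characteristic polynomial p(s) = det(sI - T).
Expanding the 3×3 determinant: p(s) = s^3 - 14s^2 + 25s - 12.
Since p(12) = 0, s = 12 is a root.
Factor out (s - 12): p(s) = (s - 12)·(s^2 - 2s + 1).
The quadratic factor is (s - 1)^2.
Eigenvalues: 1, 1, 12.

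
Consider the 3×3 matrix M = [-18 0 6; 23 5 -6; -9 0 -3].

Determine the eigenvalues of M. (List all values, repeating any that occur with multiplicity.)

-12, -9, 5

Set up det(λI - M) = 0.
Expanding the 3×3 determinant: p(λ) = λ^3 + 16λ^2 + 3λ - 540.
Rational-root test: λ = -12 gives p(-12) = 0.
Factor out (λ + 12): p(λ) = (λ + 12)·(λ^2 + 4λ - 45).
The quadratic factors as (λ + 9)·(λ - 5).
Eigenvalues: -12, -9, 5.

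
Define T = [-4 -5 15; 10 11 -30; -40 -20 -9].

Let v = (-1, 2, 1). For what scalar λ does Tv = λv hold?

-9

Compute Tv: T·(-1, 2, 1) = (9, -18, -9).
Since Tv = λv, compare component 1: 9 = λ·-1, so λ = -9.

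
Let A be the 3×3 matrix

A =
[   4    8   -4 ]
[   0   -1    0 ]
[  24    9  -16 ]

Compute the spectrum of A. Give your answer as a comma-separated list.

-8, -4, -1

Set up det(lambda·I - A) = 0.
Expanding along the first row, p(lambda) = lambda^3 + 13·lambda^2 + 44·lambda + 32.
Since p(-1) = 0, lambda = -1 is a root.
Factor out (lambda + 1): p(lambda) = (lambda + 1)·(lambda^2 + 12·lambda + 32).
The quadratic factors as (lambda + 8)·(lambda + 4).
Eigenvalues: -8, -4, -1.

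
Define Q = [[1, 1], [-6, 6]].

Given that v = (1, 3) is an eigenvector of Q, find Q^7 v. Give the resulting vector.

First find the eigenvalue: Qv = (4, 12) = 4·(1, 3), so λ = 4.
Then Q^7 v = λ^7·v = 4^7·(1, 3) = 16384·(1, 3) = (16384, 49152).

(16384, 49152)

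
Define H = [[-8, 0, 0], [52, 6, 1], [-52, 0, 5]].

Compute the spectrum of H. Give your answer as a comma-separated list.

Compute the characteristic polynomial p(t) = det(tI - H).
Expanding along the first row, p(t) = t^3 - 3t^2 - 58t + 240.
Since p(6) = 0, t = 6 is a root.
Factor out (t - 6): p(t) = (t - 6)·(t^2 + 3t - 40).
The quadratic factors as (t + 8)·(t - 5).
Eigenvalues: -8, 5, 6.

-8, 5, 6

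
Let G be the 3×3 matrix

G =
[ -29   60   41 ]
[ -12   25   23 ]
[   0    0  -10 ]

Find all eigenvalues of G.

-10, -5, 1

Compute the characteristic polynomial p(r) = det(rI - G).
Expanding along the first row, p(r) = r^3 + 14r^2 + 35r - 50.
Try r = -10: p(-10) = 0, so -10 is a root.
Dividing by (r + 10) leaves r^2 + 4r - 5.
The quadratic factors as (r + 5)·(r - 1).
Eigenvalues: -10, -5, 1.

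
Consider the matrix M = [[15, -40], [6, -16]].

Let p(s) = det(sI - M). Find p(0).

0

p(0) = det(0·I − M) = det(−M) = (−1)^2·det(M).
det(M) = 0, so p(0) = 0.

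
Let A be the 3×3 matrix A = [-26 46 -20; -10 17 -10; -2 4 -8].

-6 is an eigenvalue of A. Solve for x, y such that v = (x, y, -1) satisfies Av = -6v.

1, 0

We need (A + 6I)v = 0.
A + 6I = [[-20, 46, -20], [-10, 23, -10], [-2, 4, -2]].
Row 1: (-20)·x + (46)·y + (-20)·-1 = 0
Row 2: (-10)·x + (23)·y + (-10)·-1 = 0
Row 3: (-2)·x + (4)·y + (-2)·-1 = 0
Solving gives x = 1, y = 0.
Check: A·(1, 0, -1) = (-6, 0, 6) = -6·(1, 0, -1).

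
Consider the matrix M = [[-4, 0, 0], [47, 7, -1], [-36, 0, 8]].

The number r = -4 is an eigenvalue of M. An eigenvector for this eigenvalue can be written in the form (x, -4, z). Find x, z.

1, 3

We need (M + 4I)v = 0.
M + 4I = [[0, 0, 0], [47, 11, -1], [-36, 0, 12]].
Row 1: (0)·x + (0)·-4 + (0)·z = 0
Row 2: (47)·x + (11)·-4 + (-1)·z = 0
Row 3: (-36)·x + (0)·-4 + (12)·z = 0
Solving gives x = 1, z = 3.
Check: M·(1, -4, 3) = (-4, 16, -12) = -4·(1, -4, 3).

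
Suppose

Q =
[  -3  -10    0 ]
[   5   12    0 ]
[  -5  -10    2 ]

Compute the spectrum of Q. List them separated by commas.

Compute the characteristic polynomial p(r) = det(rI - Q).
Cofactor expansion gives p(r) = r^3 - 11r^2 + 32r - 28.
Try r = 2: p(2) = 0, so 2 is a root.
Dividing by (r - 2) leaves r^2 - 9r + 14.
The quadratic factors as (r - 2)·(r - 7).
Eigenvalues: 2, 2, 7.

2, 2, 7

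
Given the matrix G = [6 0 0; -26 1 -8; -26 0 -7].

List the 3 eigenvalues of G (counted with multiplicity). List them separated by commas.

-7, 1, 6

Set up det(tI - G) = 0.
Expanding along the first row, p(t) = t^3 - 43t + 42.
Try t = 6: p(6) = 0, so 6 is a root.
Factor out (t - 6): p(t) = (t - 6)·(t^2 + 6t - 7).
The quadratic factors as (t + 7)·(t - 1).
Eigenvalues: -7, 1, 6.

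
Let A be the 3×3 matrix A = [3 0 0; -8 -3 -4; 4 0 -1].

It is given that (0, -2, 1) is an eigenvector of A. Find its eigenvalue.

Compute Av: A·(0, -2, 1) = (0, 2, -1).
Since Av = λv, compare component 2: 2 = λ·-2, so λ = -1.

-1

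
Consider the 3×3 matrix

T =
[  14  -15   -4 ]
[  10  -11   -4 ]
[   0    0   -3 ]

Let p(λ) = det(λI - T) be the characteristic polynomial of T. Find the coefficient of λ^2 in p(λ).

0

The coefficient of λ^2 of det(λI - T) is −trace(T).
trace(T) = (14) + (-11) + (-3) = 0, so the coefficient is 0.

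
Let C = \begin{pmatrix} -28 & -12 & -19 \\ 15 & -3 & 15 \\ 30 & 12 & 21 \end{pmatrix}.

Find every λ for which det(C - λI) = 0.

Set up det(rI - C) = 0.
Expanding along the first row, p(r) = r^3 + 10r^2 + 3r - 54.
Rational-root test: r = 2 gives p(2) = 0.
Dividing by (r - 2) leaves r^2 + 12r + 27.
The quadratic factors as (r + 9)·(r + 3).
Eigenvalues: -9, -3, 2.

-9, -3, 2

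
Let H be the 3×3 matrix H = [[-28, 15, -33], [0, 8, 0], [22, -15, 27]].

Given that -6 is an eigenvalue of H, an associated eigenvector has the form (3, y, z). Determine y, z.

We need (H + 6I)v = 0.
H + 6I = [[-22, 15, -33], [0, 14, 0], [22, -15, 33]].
Row 1: (-22)·3 + (15)·y + (-33)·z = 0
Row 2: (0)·3 + (14)·y + (0)·z = 0
Row 3: (22)·3 + (-15)·y + (33)·z = 0
Solving gives y = 0, z = -2.
Check: H·(3, 0, -2) = (-18, 0, 12) = -6·(3, 0, -2).

0, -2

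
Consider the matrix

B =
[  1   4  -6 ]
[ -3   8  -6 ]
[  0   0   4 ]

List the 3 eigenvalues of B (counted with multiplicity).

Compute the characteristic polynomial p(λ) = det(λI - B).
Cofactor expansion gives p(λ) = λ^3 - 13λ^2 + 56λ - 80.
Try λ = 5: p(5) = 0, so 5 is a root.
Dividing by (λ - 5) leaves λ^2 - 8λ + 16.
The quadratic factor is (λ - 4)^2.
Eigenvalues: 4, 4, 5.

4, 4, 5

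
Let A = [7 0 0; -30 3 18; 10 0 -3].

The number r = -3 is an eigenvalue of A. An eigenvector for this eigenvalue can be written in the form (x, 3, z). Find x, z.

0, -1

We need (A + 3I)v = 0.
A + 3I = [[10, 0, 0], [-30, 6, 18], [10, 0, 0]].
Row 1: (10)·x + (0)·3 + (0)·z = 0
Row 2: (-30)·x + (6)·3 + (18)·z = 0
Row 3: (10)·x + (0)·3 + (0)·z = 0
Solving gives x = 0, z = -1.
Check: A·(0, 3, -1) = (0, -9, 3) = -3·(0, 3, -1).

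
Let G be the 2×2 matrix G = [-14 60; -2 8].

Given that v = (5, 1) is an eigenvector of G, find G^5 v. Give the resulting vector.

First find the eigenvalue: Gv = (-10, -2) = -2·(5, 1), so λ = -2.
Then G^5 v = λ^5·v = (-2)^5·(5, 1) = -32·(5, 1) = (-160, -32).

(-160, -32)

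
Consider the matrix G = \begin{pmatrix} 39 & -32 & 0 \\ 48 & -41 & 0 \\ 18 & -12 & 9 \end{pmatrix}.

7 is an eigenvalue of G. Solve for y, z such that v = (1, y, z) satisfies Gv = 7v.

1, -3

We need (G - 7I)v = 0.
G - 7I = [[32, -32, 0], [48, -48, 0], [18, -12, 2]].
Row 1: (32)·1 + (-32)·y + (0)·z = 0
Row 2: (48)·1 + (-48)·y + (0)·z = 0
Row 3: (18)·1 + (-12)·y + (2)·z = 0
Solving gives y = 1, z = -3.
Check: G·(1, 1, -3) = (7, 7, -21) = 7·(1, 1, -3).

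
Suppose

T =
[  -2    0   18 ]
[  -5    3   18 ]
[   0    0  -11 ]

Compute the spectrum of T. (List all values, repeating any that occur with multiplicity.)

The characteristic polynomial is p(λ) = det(λI - T).
Expanding along the first row, p(λ) = λ^3 + 10λ^2 - 17λ - 66.
Rational-root test: λ = -2 gives p(-2) = 0.
Factor out (λ + 2): p(λ) = (λ + 2)·(λ^2 + 8λ - 33).
The quadratic factors as (λ + 11)·(λ - 3).
Eigenvalues: -11, -2, 3.

-11, -2, 3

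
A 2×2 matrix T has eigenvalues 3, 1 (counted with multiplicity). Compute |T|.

det(T) is the product of the eigenvalues: (3) · (1) = 3.

3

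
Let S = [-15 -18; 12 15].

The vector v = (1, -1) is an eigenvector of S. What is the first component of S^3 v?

27

First find the eigenvalue: Sv = (3, -3) = 3·(1, -1), so λ = 3.
Then S^3 v = λ^3·v = 3^3·(1, -1) = 27·(1, -1) = (27, -27).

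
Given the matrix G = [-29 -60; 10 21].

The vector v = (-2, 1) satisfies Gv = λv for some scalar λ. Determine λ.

1

Compute Gv: G·(-2, 1) = (-2, 1).
Since Gv = λv, compare component 1: -2 = λ·-2, so λ = 1.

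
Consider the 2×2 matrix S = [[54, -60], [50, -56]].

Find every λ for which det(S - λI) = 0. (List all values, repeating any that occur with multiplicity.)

det(S - lambda·I) = (54 - lambda)(-56 - lambda) - (-60)·(50) = lambda^2 + 2·lambda - 24.
This factors as (lambda + 6)·(lambda - 4) = 0.
Eigenvalues: -6, 4.

-6, 4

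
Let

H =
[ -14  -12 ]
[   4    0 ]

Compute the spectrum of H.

-8, -6

det(H - lambda·I) = (-14 - lambda)(0 - lambda) - (-12)·(4) = lambda^2 + 14·lambda + 48.
This factors as (lambda + 8)·(lambda + 6) = 0.
Eigenvalues: -8, -6.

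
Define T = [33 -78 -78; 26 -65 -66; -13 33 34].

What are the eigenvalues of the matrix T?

The characteristic polynomial is p(μ) = det(μI - T).
Expanding along the first row, p(μ) = μ^3 - 2μ^2 - 41μ + 42.
Try μ = -6: p(-6) = 0, so -6 is a root.
Factor out (μ + 6): p(μ) = (μ + 6)·(μ^2 - 8μ + 7).
The quadratic factors as (μ - 1)·(μ - 7).
Eigenvalues: -6, 1, 7.

-6, 1, 7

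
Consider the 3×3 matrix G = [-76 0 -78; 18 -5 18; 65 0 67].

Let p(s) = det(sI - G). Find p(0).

p(0) = det(0·I − G) = det(−G) = (−1)^3·det(G).
det(G) = 110, so p(0) = -110.

-110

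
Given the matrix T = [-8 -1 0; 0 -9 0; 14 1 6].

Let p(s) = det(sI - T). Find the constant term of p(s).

-432

p(s) = s^3 + 11s^2 - 30s - 432.
The constant term is -432.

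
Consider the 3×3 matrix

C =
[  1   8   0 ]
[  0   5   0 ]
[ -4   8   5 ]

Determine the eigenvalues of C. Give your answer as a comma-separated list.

Compute the characteristic polynomial p(r) = det(rI - C).
Expanding the 3×3 determinant: p(r) = r^3 - 11r^2 + 35r - 25.
Since p(5) = 0, r = 5 is a root.
Factor out (r - 5): p(r) = (r - 5)·(r^2 - 6r + 5).
The quadratic factors as (r - 1)·(r - 5).
Eigenvalues: 1, 5, 5.

1, 5, 5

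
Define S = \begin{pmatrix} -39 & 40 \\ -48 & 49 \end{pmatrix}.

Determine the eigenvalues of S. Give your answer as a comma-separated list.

1, 9

det(S - lambda·I) = (-39 - lambda)(49 - lambda) - (40)·(-48) = lambda^2 - 10·lambda + 9.
This factors as (lambda - 1)·(lambda - 9) = 0.
Eigenvalues: 1, 9.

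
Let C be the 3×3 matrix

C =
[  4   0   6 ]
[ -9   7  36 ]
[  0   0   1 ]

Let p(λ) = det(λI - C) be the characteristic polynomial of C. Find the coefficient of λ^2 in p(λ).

-12

The coefficient of λ^2 of det(λI - C) is −trace(C).
trace(C) = (4) + (7) + (1) = 12, so the coefficient is -12.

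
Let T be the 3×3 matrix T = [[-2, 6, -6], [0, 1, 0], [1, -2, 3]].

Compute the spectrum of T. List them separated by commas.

Set up det(λI - T) = 0.
Expanding along the first row, p(λ) = λ^3 - 2λ^2 + λ.
Try λ = 1: p(1) = 0, so 1 is a root.
Dividing by (λ - 1) leaves λ^2 - λ.
The quadratic factors as λ·(λ - 1).
Eigenvalues: 0, 1, 1.

0, 1, 1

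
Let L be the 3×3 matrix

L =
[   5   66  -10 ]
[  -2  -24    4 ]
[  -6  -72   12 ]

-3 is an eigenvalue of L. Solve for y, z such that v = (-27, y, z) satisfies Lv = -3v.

6, 18

We need (L + 3I)v = 0.
L + 3I = [[8, 66, -10], [-2, -21, 4], [-6, -72, 15]].
Row 1: (8)·-27 + (66)·y + (-10)·z = 0
Row 2: (-2)·-27 + (-21)·y + (4)·z = 0
Row 3: (-6)·-27 + (-72)·y + (15)·z = 0
Solving gives y = 6, z = 18.
Check: L·(-27, 6, 18) = (81, -18, -54) = -3·(-27, 6, 18).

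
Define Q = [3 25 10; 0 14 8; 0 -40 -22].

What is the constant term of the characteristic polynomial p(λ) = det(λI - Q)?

p(0) = det(0·I − Q) = det(−Q) = (−1)^3·det(Q).
det(Q) = 36, so p(0) = -36.

-36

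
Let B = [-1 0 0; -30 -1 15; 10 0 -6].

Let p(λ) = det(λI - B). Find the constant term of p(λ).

p(λ) = λ^3 + 8λ^2 + 13λ + 6.
The constant term is 6.

6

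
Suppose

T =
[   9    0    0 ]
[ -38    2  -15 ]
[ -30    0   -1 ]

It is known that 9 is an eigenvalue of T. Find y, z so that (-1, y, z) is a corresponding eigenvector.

-1, 3

We need (T - 9I)v = 0.
T - 9I = [[0, 0, 0], [-38, -7, -15], [-30, 0, -10]].
Row 1: (0)·-1 + (0)·y + (0)·z = 0
Row 2: (-38)·-1 + (-7)·y + (-15)·z = 0
Row 3: (-30)·-1 + (0)·y + (-10)·z = 0
Solving gives y = -1, z = 3.
Check: T·(-1, -1, 3) = (-9, -9, 27) = 9·(-1, -1, 3).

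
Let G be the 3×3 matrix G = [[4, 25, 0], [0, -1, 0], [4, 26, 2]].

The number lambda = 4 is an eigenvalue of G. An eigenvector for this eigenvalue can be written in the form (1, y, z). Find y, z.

0, 2

We need (G - 4I)v = 0.
G - 4I = [[0, 25, 0], [0, -5, 0], [4, 26, -2]].
Row 1: (0)·1 + (25)·y + (0)·z = 0
Row 2: (0)·1 + (-5)·y + (0)·z = 0
Row 3: (4)·1 + (26)·y + (-2)·z = 0
Solving gives y = 0, z = 2.
Check: G·(1, 0, 2) = (4, 0, 8) = 4·(1, 0, 2).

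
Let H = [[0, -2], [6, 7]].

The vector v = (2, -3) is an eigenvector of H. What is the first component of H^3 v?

First find the eigenvalue: Hv = (6, -9) = 3·(2, -3), so λ = 3.
Then H^3 v = λ^3·v = 3^3·(2, -3) = 27·(2, -3) = (54, -81).

54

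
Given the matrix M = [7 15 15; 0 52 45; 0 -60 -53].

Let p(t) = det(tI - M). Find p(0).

p(0) = det(0·I − M) = det(−M) = (−1)^3·det(M).
det(M) = -392, so p(0) = 392.

392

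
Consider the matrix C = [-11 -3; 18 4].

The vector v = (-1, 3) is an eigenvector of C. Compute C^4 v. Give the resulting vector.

(-16, 48)

First find the eigenvalue: Cv = (2, -6) = -2·(-1, 3), so λ = -2.
Then C^4 v = λ^4·v = (-2)^4·(-1, 3) = 16·(-1, 3) = (-16, 48).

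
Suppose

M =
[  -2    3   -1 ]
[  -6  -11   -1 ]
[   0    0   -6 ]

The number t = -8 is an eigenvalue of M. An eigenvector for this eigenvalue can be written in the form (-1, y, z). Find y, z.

We need (M + 8I)v = 0.
M + 8I = [[6, 3, -1], [-6, -3, -1], [0, 0, 2]].
Row 1: (6)·-1 + (3)·y + (-1)·z = 0
Row 2: (-6)·-1 + (-3)·y + (-1)·z = 0
Row 3: (0)·-1 + (0)·y + (2)·z = 0
Solving gives y = 2, z = 0.
Check: M·(-1, 2, 0) = (8, -16, 0) = -8·(-1, 2, 0).

2, 0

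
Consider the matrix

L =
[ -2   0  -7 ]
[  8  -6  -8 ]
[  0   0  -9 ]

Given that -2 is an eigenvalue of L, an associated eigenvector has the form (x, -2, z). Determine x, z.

We need (L + 2I)v = 0.
L + 2I = [[0, 0, -7], [8, -4, -8], [0, 0, -7]].
Row 1: (0)·x + (0)·-2 + (-7)·z = 0
Row 2: (8)·x + (-4)·-2 + (-8)·z = 0
Row 3: (0)·x + (0)·-2 + (-7)·z = 0
Solving gives x = -1, z = 0.
Check: L·(-1, -2, 0) = (2, 4, 0) = -2·(-1, -2, 0).

-1, 0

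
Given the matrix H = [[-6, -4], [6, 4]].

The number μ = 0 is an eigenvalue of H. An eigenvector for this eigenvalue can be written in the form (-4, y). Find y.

6

We need (H)v = 0.
H = [[-6, -4], [6, 4]].
Row 1: (-6)·-4 + (-4)·y = 0
Row 2: (6)·-4 + (4)·y = 0
Solving gives y = 6.
Check: H·(-4, 6) = (0, 0) = 0·(-4, 6).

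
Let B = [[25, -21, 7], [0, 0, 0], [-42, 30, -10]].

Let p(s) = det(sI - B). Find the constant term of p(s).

p(s) = s^3 - 15s^2 + 44s.
The constant term is 0.

0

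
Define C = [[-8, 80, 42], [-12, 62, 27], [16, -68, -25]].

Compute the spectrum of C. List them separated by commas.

8, 10, 11

Set up det(lambda·I - C) = 0.
Cofactor expansion gives p(lambda) = lambda^3 - 29·lambda^2 + 278·lambda - 880.
Try lambda = 11: p(11) = 0, so 11 is a root.
Factor out (lambda - 11): p(lambda) = (lambda - 11)·(lambda^2 - 18·lambda + 80).
The quadratic factors as (lambda - 8)·(lambda - 10).
Eigenvalues: 8, 10, 11.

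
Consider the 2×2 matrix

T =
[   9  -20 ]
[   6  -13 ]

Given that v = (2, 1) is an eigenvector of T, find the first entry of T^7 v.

First find the eigenvalue: Tv = (-2, -1) = -1·(2, 1), so λ = -1.
Then T^7 v = λ^7·v = (-1)^7·(2, 1) = -1·(2, 1) = (-2, -1).

-2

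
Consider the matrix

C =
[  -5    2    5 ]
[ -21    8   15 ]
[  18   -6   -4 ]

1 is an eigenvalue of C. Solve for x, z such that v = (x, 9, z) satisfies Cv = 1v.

We need (C - 1I)v = 0.
C - 1I = [[-6, 2, 5], [-21, 7, 15], [18, -6, -5]].
Row 1: (-6)·x + (2)·9 + (5)·z = 0
Row 2: (-21)·x + (7)·9 + (15)·z = 0
Row 3: (18)·x + (-6)·9 + (-5)·z = 0
Solving gives x = 3, z = 0.
Check: C·(3, 9, 0) = (3, 9, 0) = 1·(3, 9, 0).

3, 0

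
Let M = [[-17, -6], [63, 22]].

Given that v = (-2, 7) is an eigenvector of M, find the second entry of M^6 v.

28672

First find the eigenvalue: Mv = (-8, 28) = 4·(-2, 7), so λ = 4.
Then M^6 v = λ^6·v = 4^6·(-2, 7) = 4096·(-2, 7) = (-8192, 28672).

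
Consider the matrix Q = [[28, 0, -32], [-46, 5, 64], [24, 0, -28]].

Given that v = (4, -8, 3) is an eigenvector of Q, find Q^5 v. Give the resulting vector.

First find the eigenvalue: Qv = (16, -32, 12) = 4·(4, -8, 3), so λ = 4.
Then Q^5 v = λ^5·v = 4^5·(4, -8, 3) = 1024·(4, -8, 3) = (4096, -8192, 3072).

(4096, -8192, 3072)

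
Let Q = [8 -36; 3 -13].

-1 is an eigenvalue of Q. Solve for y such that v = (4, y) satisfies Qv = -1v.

We need (Q + 1I)v = 0.
Q + 1I = [[9, -36], [3, -12]].
Row 1: (9)·4 + (-36)·y = 0
Row 2: (3)·4 + (-12)·y = 0
Solving gives y = 1.
Check: Q·(4, 1) = (-4, -1) = -1·(4, 1).

1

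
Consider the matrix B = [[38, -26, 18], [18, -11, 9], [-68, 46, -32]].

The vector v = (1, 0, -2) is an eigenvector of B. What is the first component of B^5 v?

32

First find the eigenvalue: Bv = (2, 0, -4) = 2·(1, 0, -2), so λ = 2.
Then B^5 v = λ^5·v = 2^5·(1, 0, -2) = 32·(1, 0, -2) = (32, 0, -64).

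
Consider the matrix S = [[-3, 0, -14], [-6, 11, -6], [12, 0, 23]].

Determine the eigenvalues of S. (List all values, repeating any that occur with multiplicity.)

Set up det(rI - S) = 0.
Cofactor expansion gives p(r) = r^3 - 31r^2 + 319r - 1089.
Rational-root test: r = 11 gives p(11) = 0.
Dividing by (r - 11) leaves r^2 - 20r + 99.
The quadratic factors as (r - 9)·(r - 11).
Eigenvalues: 9, 11, 11.

9, 11, 11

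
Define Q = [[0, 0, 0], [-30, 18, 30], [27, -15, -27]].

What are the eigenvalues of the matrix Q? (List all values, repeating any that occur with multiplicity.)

-12, 0, 3

Set up det(rI - Q) = 0.
Cofactor expansion gives p(r) = r^3 + 9r^2 - 36r.
Rational-root test: r = 3 gives p(3) = 0.
Factor out (r - 3): p(r) = (r - 3)·(r^2 + 12r).
The quadratic factors as (r + 12)·r.
Eigenvalues: -12, 0, 3.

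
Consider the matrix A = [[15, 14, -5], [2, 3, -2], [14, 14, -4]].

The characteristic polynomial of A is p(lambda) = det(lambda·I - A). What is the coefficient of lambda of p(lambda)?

43

p(lambda) = lambda^3 - 14·lambda^2 + 43·lambda - 30.
The coefficient of lambda is 43.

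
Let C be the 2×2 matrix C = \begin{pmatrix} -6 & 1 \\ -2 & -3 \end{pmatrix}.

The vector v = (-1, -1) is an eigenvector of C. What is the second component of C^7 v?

First find the eigenvalue: Cv = (5, 5) = -5·(-1, -1), so λ = -5.
Then C^7 v = λ^7·v = (-5)^7·(-1, -1) = -78125·(-1, -1) = (78125, 78125).

78125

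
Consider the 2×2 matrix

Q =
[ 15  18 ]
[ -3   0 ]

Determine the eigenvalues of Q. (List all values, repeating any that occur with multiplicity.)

6, 9

det(Q - λI) = (15 - λ)(0 - λ) - (18)·(-3) = λ^2 - 15λ + 54.
This factors as (λ - 6)·(λ - 9) = 0.
Eigenvalues: 6, 9.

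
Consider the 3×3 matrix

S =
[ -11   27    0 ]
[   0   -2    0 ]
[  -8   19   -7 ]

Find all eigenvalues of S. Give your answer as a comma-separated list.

Compute the characteristic polynomial p(lambda) = det(lambda·I - S).
Cofactor expansion gives p(lambda) = lambda^3 + 20·lambda^2 + 113·lambda + 154.
Try lambda = -11: p(-11) = 0, so -11 is a root.
Factor out (lambda + 11): p(lambda) = (lambda + 11)·(lambda^2 + 9·lambda + 14).
The quadratic factors as (lambda + 7)·(lambda + 2).
Eigenvalues: -11, -7, -2.

-11, -7, -2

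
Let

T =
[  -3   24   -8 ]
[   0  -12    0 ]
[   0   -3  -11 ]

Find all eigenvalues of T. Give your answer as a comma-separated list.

-12, -11, -3

The characteristic polynomial is p(t) = det(tI - T).
Cofactor expansion gives p(t) = t^3 + 26t^2 + 201t + 396.
Try t = -3: p(-3) = 0, so -3 is a root.
Dividing by (t + 3) leaves t^2 + 23t + 132.
The quadratic factors as (t + 12)·(t + 11).
Eigenvalues: -12, -11, -3.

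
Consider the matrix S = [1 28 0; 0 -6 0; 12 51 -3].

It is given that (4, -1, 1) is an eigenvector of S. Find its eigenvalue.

Compute Sv: S·(4, -1, 1) = (-24, 6, -6).
Since Sv = λv, compare component 1: -24 = λ·4, so λ = -6.

-6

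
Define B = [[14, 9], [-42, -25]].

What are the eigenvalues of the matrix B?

det(B - sI) = (14 - s)(-25 - s) - (9)·(-42) = s^2 + 11s + 28.
This factors as (s + 7)·(s + 4) = 0.
Eigenvalues: -7, -4.

-7, -4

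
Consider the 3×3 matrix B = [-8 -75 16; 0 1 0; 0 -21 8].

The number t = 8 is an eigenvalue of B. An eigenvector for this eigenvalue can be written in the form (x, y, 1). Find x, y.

We need (B - 8I)v = 0.
B - 8I = [[-16, -75, 16], [0, -7, 0], [0, -21, 0]].
Row 1: (-16)·x + (-75)·y + (16)·1 = 0
Row 2: (0)·x + (-7)·y + (0)·1 = 0
Row 3: (0)·x + (-21)·y + (0)·1 = 0
Solving gives x = 1, y = 0.
Check: B·(1, 0, 1) = (8, 0, 8) = 8·(1, 0, 1).

1, 0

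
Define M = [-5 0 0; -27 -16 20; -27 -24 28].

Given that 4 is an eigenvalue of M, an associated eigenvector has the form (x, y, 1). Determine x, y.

We need (M - 4I)v = 0.
M - 4I = [[-9, 0, 0], [-27, -20, 20], [-27, -24, 24]].
Row 1: (-9)·x + (0)·y + (0)·1 = 0
Row 2: (-27)·x + (-20)·y + (20)·1 = 0
Row 3: (-27)·x + (-24)·y + (24)·1 = 0
Solving gives x = 0, y = 1.
Check: M·(0, 1, 1) = (0, 4, 4) = 4·(0, 1, 1).

0, 1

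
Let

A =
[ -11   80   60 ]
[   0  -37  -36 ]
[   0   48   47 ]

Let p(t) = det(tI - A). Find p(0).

p(0) = det(0·I − A) = det(−A) = (−1)^3·det(A).
det(A) = 121, so p(0) = -121.

-121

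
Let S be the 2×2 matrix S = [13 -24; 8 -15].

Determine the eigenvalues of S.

det(S - rI) = (13 - r)(-15 - r) - (-24)·(8) = r^2 + 2r - 3.
This factors as (r + 3)·(r - 1) = 0.
Eigenvalues: -3, 1.

-3, 1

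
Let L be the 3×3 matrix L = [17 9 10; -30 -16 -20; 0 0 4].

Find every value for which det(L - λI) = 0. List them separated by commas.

-1, 2, 4

The characteristic polynomial is p(t) = det(tI - L).
Expanding along the first row, p(t) = t^3 - 5t^2 + 2t + 8.
Try t = 2: p(2) = 0, so 2 is a root.
Dividing by (t - 2) leaves t^2 - 3t - 4.
The quadratic factors as (t + 1)·(t - 4).
Eigenvalues: -1, 2, 4.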